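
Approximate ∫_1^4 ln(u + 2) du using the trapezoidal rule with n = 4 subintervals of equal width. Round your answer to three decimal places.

Δu = (4 − 1)/4 = 0.75.
f(1) ≈ 1.099, f(1.75) ≈ 1.322, f(2.5) ≈ 1.504, f(3.25) ≈ 1.658, f(4) ≈ 1.792.
T_4 = (Δu/2)·[f(u_0) + 2f(u_1) + 2f(u_2) + 2f(u_3) + f(u_4)].
Sum ≈ 4.447.

4.447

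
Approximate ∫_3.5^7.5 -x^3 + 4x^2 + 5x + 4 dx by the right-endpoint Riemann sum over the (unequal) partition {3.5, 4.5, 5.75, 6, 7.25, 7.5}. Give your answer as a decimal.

-226.578125

Subinterval widths: 1, 1.25, 0.25, 1.25, 0.25.
Right endpoints: 4.5, 5.75, 6, 7.25, 7.5.
f(4.5) = 16.375, f(5.75) = -25.109375, f(6) = -38, f(7.25) = -130.578125, f(7.5) = -155.375.
Sum = Σ Δx_i · f(x_i).
Sum = -226.578125.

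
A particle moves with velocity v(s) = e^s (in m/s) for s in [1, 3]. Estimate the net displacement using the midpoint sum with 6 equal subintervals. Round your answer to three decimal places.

17.287

Δs = (3 − 1)/6 = 1/3.
Midpoints: 7/6, 1.5, 11/6, 13/6, 2.5, 17/6.
v(7/6) ≈ 3.211, v(1.5) ≈ 4.482, v(11/6) ≈ 6.255, v(13/6) ≈ 8.729, v(2.5) ≈ 12.182, v(17/6) ≈ 17.002.
Sum = Δs · [v(7/6) + v(1.5) + v(11/6) + ...].
Sum ≈ 17.287.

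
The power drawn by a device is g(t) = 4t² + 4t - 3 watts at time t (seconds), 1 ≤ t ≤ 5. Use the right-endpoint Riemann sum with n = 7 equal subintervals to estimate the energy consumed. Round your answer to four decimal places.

234.2041

Δt = (5 − 1)/7 = 4/7.
Right endpoints: 11/7, 15/7, 19/7, 23/7, 27/7, 31/7, 5.
g(11/7) = 645/49, g(15/7) = 1173/49, g(19/7) = 1829/49, g(23/7) = 2613/49, g(27/7) = 3525/49, g(31/7) = 4565/49, g(5) = 117.
Sum = Δt · [g(11/7) + g(15/7) + g(19/7) + ...].
Sum ≈ 234.2041.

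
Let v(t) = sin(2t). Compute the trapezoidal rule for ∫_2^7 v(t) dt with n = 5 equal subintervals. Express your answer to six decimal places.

Δt = (7 − 2)/5 = 1.
v(2) ≈ -0.756802, v(3) ≈ -0.279415, v(4) ≈ 0.989358, v(5) ≈ -0.544021, v(6) ≈ -0.536573, v(7) ≈ 0.990607.
T_5 = (Δt/2)·[v(t_0) + 2v(t_1) + ... + 2v(t_{4}) + v(t_5)].
Sum ≈ -0.253749.

-0.253749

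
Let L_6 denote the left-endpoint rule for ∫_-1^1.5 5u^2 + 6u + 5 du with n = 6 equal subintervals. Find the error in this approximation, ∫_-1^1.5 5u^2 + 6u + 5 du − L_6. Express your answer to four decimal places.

4.0654

Exact integral: ∫_-1^1.5 f(u) du ≈ 23.541667.
L_6 ≈ 19.476273.
Error ≈ 23.541667 − 19.476273 ≈ 4.0654.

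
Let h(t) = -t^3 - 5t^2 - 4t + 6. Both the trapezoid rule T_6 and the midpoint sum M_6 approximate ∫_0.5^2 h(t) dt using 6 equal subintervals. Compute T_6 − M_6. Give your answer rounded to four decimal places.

T_6 = -15.74609375.
M_6 ≈ -15.541016.
T_6 − M_6 ≈ -0.2051.

-0.2051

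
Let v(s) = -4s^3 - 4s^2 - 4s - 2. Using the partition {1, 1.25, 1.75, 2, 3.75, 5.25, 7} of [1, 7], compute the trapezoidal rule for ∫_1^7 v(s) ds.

Subinterval widths: 0.25, 0.5, 0.25, 1.75, 1.5, 1.75.
v(1) = -14, v(1.25) = -21.0625, v(1.75) = -42.6875, v(2) = -58, v(3.75) = -284.1875, v(5.25) = -712.0625, v(7) = -1598.
On each subinterval the trapezoid contributes (Δs_i/2)·[v(s_{i-1}) + v(s_i)].
Sum = -3100.8125.

-3100.8125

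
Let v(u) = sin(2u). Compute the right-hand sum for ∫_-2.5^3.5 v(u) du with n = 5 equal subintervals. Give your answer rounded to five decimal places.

-0.29085

Δu = (3.5 − (-2.5))/5 = 1.2.
Right endpoints: -1.3, -0.1, 1.1, 2.3, 3.5.
v(-1.3) ≈ -0.51550, v(-0.1) ≈ -0.19867, v(1.1) ≈ 0.80850, v(2.3) ≈ -0.99369, v(3.5) ≈ 0.65699.
Sum = Δu · [v(-1.3) + v(-0.1) + v(1.1) + v(2.3) + v(3.5)].
Sum ≈ -0.29085.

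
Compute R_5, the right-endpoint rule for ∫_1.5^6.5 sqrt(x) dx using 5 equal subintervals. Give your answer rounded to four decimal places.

Δx = (6.5 − 1.5)/5 = 1.
Right endpoints: 2.5, 3.5, 4.5, 5.5, 6.5.
f(2.5) ≈ 1.5811, f(3.5) ≈ 1.8708, f(4.5) ≈ 2.1213, f(5.5) ≈ 2.3452, f(6.5) ≈ 2.5495.
Sum = Δx · [f(2.5) + f(3.5) + f(4.5) + f(5.5) + f(6.5)].
Sum ≈ 10.4680.

10.4680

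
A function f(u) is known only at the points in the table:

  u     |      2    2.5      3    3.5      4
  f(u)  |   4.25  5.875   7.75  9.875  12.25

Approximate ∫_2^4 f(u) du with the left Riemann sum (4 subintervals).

13.875

Δu = 0.5.
Sum = 0.5·[4.25 + 5.875 + 7.75 + 9.875] = 13.875.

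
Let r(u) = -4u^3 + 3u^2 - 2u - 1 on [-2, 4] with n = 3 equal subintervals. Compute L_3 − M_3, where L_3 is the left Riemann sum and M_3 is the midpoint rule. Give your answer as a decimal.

L_3 = 42.
M_3 = -168.
L_3 − M_3 = 210.

210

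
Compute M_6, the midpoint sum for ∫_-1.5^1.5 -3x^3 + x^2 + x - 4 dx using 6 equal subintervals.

-9.8125

Δx = (1.5 − (-1.5))/6 = 0.5.
Midpoints: -1.25, -0.75, -0.25, 0.25, 0.75, 1.25.
f(-1.25) = 2.171875, f(-0.75) = -2.921875, f(-0.25) = -4.140625, f(0.25) = -3.734375, f(0.75) = -3.953125, f(1.25) = -7.046875.
Sum = Δx · [f(-1.25) + f(-0.75) + f(-0.25) + ...].
Sum = -9.8125.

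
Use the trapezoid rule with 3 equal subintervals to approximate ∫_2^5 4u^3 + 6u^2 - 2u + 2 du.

Δu = (5 − 2)/3 = 1.
f(2) = 54, f(3) = 158, f(4) = 346, f(5) = 642.
T_3 = (Δu/2)·[f(u_0) + 2f(u_1) + 2f(u_2) + f(u_3)].
Sum = 852.

852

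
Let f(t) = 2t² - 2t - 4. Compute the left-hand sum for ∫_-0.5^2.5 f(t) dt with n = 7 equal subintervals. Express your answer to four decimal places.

-8.6020

Δt = (2.5 − (-0.5))/7 = 3/7.
Left endpoints: -0.5, -1/14, 5/14, 11/14, 17/14, 23/14, 29/14.
f(-0.5) = -2.5, f(-1/14) = -377/98, f(5/14) = -437/98, f(11/14) = -425/98, f(17/14) = -341/98, f(23/14) = -185/98, f(29/14) = 43/98.
Sum = Δt · [f(-0.5) + f(-1/14) + f(5/14) + ...].
Sum ≈ -8.6020.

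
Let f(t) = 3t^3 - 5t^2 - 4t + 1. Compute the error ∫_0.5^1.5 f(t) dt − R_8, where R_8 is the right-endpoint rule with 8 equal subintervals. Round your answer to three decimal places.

Exact integral: ∫_0.5^1.5 f(t) dt ≈ -4.66667.
R_8 = -4.921875.
Error ≈ -4.66667 − (-4.921875) ≈ 0.255.

0.255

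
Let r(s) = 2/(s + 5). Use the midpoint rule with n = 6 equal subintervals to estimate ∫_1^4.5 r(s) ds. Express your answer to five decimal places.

Δs = (4.5 − 1)/6 = 7/12.
Midpoints: 31/24, 1.875, 59/24, 73/24, 3.625, 101/24.
r(31/24) = 48/151, r(1.875) = 16/55, r(59/24) = 48/179, r(73/24) = 48/193, r(3.625) = 16/69, r(101/24) = 48/221.
Sum = Δs · [r(31/24) + r(1.875) + r(59/24) + ...].
Sum ≈ 0.91859.

0.91859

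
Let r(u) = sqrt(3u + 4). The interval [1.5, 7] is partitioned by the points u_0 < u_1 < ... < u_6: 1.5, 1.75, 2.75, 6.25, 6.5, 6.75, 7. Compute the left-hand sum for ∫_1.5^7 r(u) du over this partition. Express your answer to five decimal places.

19.65570

Subinterval widths: 0.25, 1, 3.5, 0.25, 0.25, 0.25.
Left endpoints: 1.5, 1.75, 2.75, 6.25, 6.5, 6.75.
r(1.5) ≈ 2.91548, r(1.75) ≈ 3.04138, r(2.75) ≈ 3.50000, r(6.25) ≈ 4.76970, r(6.5) ≈ 4.84768, r(6.75) ≈ 4.92443.
Sum = Σ Δu_i · r(u_i).
Sum ≈ 19.65570.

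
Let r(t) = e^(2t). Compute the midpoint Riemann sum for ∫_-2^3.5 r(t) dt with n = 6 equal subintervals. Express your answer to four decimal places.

Δt = (3.5 − (-2))/6 = 11/12.
Midpoints: -37/24, -0.625, 7/24, 29/24, 2.125, 73/24.
r(-37/24) ≈ 0.0458, r(-0.625) ≈ 0.2865, r(7/24) ≈ 1.7920, r(29/24) ≈ 11.2084, r(2.125) ≈ 70.1054, r(73/24) ≈ 438.4884.
Sum = Δt · [r(-37/24) + r(-0.625) + r(7/24) + ...].
Sum ≈ 478.4327.

478.4327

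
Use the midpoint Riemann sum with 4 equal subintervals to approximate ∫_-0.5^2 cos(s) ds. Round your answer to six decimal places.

Δs = (2 − (-0.5))/4 = 0.625.
Midpoints: -0.1875, 0.4375, 1.0625, 1.6875.
f(-0.1875) ≈ 0.982473, f(0.4375) ≈ 0.905814, f(1.0625) ≈ 0.486690, f(1.6875) ≈ -0.116439.
Sum = Δs · [f(-0.1875) + f(0.4375) + f(1.0625) + f(1.6875)].
Sum ≈ 1.411586.

1.411586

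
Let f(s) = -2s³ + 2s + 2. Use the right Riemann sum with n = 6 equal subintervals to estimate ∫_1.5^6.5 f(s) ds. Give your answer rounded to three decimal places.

-1075.764

Δs = (6.5 − 1.5)/6 = 5/6.
Right endpoints: 7/3, 19/6, 4, 29/6, 17/3, 6.5.
f(7/3) = -506/27, f(19/6) = -5959/108, f(4) = -118, f(29/6) = -23129/108, f(17/3) = -9466/27, f(6.5) = -534.25.
Sum = Δs · [f(7/3) + f(19/6) + f(4) + ...].
Sum ≈ -1075.764.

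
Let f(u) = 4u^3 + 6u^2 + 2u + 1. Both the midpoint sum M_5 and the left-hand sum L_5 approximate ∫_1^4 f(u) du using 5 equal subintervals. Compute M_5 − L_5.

94.68

M_5 = 395.76.
L_5 = 301.08.
M_5 − L_5 = 94.68.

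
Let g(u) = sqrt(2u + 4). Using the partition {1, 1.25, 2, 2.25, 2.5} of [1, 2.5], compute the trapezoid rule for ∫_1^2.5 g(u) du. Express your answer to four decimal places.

Subinterval widths: 0.25, 0.75, 0.25, 0.25.
g(1) ≈ 2.4495, g(1.25) ≈ 2.5495, g(2) ≈ 2.8284, g(2.25) ≈ 2.9155, g(2.5) ≈ 3.0000.
On each subinterval the trapezoid contributes (Δu_i/2)·[g(u_{i-1}) + g(u_i)].
Sum ≈ 4.0990.

4.0990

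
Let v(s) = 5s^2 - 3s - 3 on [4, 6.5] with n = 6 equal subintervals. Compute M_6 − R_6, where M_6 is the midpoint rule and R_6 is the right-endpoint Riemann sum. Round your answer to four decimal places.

M_6 ≈ 303.985822.
R_6 ≈ 330.309606.
M_6 − R_6 ≈ -26.3238.

-26.3238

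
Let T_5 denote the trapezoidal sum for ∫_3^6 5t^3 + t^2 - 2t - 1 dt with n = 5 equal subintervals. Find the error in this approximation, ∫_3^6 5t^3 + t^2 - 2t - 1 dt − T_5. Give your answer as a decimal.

Exact integral: ∫_3^6 f(t) dt = 1551.75.
T_5 = 1564.08.
Error = 1551.75 − 1564.08 = -12.33.

-12.33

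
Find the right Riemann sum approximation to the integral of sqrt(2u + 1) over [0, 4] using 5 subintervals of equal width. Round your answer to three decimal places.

9.432

Δu = (4 − 0)/5 = 0.8.
Right endpoints: 0.8, 1.6, 2.4, 3.2, 4.
f(0.8) ≈ 1.612, f(1.6) ≈ 2.049, f(2.4) ≈ 2.408, f(3.2) ≈ 2.720, f(4) ≈ 3.000.
Sum = Δu · [f(0.8) + f(1.6) + f(2.4) + f(3.2) + f(4)].
Sum ≈ 9.432.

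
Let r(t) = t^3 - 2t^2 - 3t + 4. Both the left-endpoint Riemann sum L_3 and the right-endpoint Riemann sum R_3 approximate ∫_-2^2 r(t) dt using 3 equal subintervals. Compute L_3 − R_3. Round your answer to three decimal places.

L_3 ≈ 0.29630.
R_3 ≈ 5.62963.
L_3 − R_3 ≈ -5.333.

-5.333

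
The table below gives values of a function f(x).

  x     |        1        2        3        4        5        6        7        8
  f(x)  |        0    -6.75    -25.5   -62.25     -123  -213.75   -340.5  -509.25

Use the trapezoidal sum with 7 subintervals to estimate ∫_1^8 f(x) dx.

-1026.375

Δx = 1.
T_7 = (1/2)·[0 + 2·(-6.75) + 2·(-25.5) + 2·(-62.25) + 2·(-123) + 2·(-213.75) + 2·(-340.5) + (-509.25)] = -1026.375.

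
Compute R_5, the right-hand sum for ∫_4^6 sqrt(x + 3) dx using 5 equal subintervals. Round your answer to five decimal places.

Δx = (6 − 4)/5 = 0.4.
Right endpoints: 4.4, 4.8, 5.2, 5.6, 6.
f(4.4) ≈ 2.72029, f(4.8) ≈ 2.79285, f(5.2) ≈ 2.86356, f(5.6) ≈ 2.93258, f(6) ≈ 3.00000.
Sum = Δx · [f(4.4) + f(4.8) + f(5.2) + f(5.6) + f(6)].
Sum ≈ 5.72371.

5.72371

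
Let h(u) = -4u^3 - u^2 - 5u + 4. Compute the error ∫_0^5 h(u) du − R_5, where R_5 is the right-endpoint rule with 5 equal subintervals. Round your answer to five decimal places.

300.83333

Exact integral: ∫_0^5 h(u) du ≈ -709.1666667.
R_5 = -1010.
Error ≈ -709.1666667 − (-1010) ≈ 300.83333.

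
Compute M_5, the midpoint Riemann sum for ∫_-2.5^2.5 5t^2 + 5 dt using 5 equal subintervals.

Δt = (2.5 − (-2.5))/5 = 1.
Midpoints: -2, -1, 0, 1, 2.
f(-2) = 25, f(-1) = 10, f(0) = 5, f(1) = 10, f(2) = 25.
Sum = Δt · [f(-2) + f(-1) + f(0) + f(1) + f(2)].
Sum = 75.

75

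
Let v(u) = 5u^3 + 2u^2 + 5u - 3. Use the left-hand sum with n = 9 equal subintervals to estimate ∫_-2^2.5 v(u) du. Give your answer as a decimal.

Δu = (2.5 − (-2))/9 = 0.5.
Left endpoints: -2, -1.5, -1, -0.5, 0, 0.5, 1, 1.5, 2.
v(-2) = -45, v(-1.5) = -22.875, v(-1) = -11, v(-0.5) = -5.625, v(0) = -3, v(0.5) = 0.625, v(1) = 9, v(1.5) = 25.875, v(2) = 55.
Sum = Δu · [v(-2) + v(-1.5) + v(-1) + ...].
Sum = 1.5.

1.5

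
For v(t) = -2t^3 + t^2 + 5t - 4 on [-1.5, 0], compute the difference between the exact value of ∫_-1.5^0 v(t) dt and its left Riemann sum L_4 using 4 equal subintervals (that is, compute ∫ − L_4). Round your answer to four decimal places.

Exact integral: ∫_-1.5^0 v(t) dt = -7.96875.
L_4 ≈ -7.494141.
Error ≈ -7.96875 − (-7.494141) ≈ -0.4746.

-0.4746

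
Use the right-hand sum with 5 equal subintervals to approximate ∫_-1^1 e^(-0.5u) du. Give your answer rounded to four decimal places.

1.8829

Δu = (1 − (-1))/5 = 0.4.
Right endpoints: -0.6, -0.2, 0.2, 0.6, 1.
f(-0.6) ≈ 1.3499, f(-0.2) ≈ 1.1052, f(0.2) ≈ 0.9048, f(0.6) ≈ 0.7408, f(1) ≈ 0.6065.
Sum = Δu · [f(-0.6) + f(-0.2) + f(0.2) + f(0.6) + f(1)].
Sum ≈ 1.8829.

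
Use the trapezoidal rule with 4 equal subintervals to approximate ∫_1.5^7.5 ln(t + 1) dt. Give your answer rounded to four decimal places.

9.8477

Δt = (7.5 − 1.5)/4 = 1.5.
f(1.5) ≈ 0.9163, f(3) ≈ 1.3863, f(4.5) ≈ 1.7047, f(6) ≈ 1.9459, f(7.5) ≈ 2.1401.
T_4 = (Δt/2)·[f(t_0) + 2f(t_1) + 2f(t_2) + 2f(t_3) + f(t_4)].
Sum ≈ 9.8477.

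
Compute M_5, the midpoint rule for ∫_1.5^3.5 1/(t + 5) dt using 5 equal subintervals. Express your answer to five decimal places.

0.26820

Δt = (3.5 − 1.5)/5 = 0.4.
Midpoints: 1.7, 2.1, 2.5, 2.9, 3.3.
f(1.7) = 10/67, f(2.1) = 10/71, f(2.5) = 2/15, f(2.9) = 10/79, f(3.3) = 10/83.
Sum = Δt · [f(1.7) + f(2.1) + f(2.5) + f(2.9) + f(3.3)].
Sum ≈ 0.26820.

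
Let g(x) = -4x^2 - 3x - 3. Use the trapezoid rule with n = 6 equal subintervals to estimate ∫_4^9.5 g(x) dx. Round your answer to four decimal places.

Δx = (9.5 − 4)/6 = 11/12.
g(4) = -79, g(59/12) = -1030/9, g(35/6) = -2819/18, g(6.75) = -205.5, g(23/3) = -2350/9, g(103/12) = -2911/9, g(9.5) = -392.5.
T_6 = (Δx/2)·[g(x_0) + 2g(x_1) + ... + 2g(x_{5}) + g(x_6)].
Sum ≈ -1188.7894.

-1188.7894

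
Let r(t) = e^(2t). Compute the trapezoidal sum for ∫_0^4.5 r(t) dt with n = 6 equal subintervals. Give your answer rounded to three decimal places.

Δt = (4.5 − 0)/6 = 0.75.
r(0) ≈ 1.000, r(0.75) ≈ 4.482, r(1.5) ≈ 20.086, r(2.25) ≈ 90.017, r(3) ≈ 403.429, r(3.75) ≈ 1808.042, r(4.5) ≈ 8103.084.
T_6 = (Δt/2)·[r(t_0) + 2r(t_1) + ... + 2r(t_{5}) + r(t_6)].
Sum ≈ 4783.573.

4783.573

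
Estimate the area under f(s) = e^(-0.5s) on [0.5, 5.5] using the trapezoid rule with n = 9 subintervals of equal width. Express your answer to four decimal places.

1.4389

Δs = (5.5 − 0.5)/9 = 5/9.
f(0.5) ≈ 0.7788, f(19/18) ≈ 0.5899, f(29/18) ≈ 0.4468, f(13/6) ≈ 0.3385, f(49/18) ≈ 0.2564, f(59/18) ≈ 0.1942, f(23/6) ≈ 0.1471, f(79/18) ≈ 0.1114, f(89/18) ≈ 0.0844, f(5.5) ≈ 0.0639.
T_9 = (Δs/2)·[f(s_0) + 2f(s_1) + ... + 2f(s_{8}) + f(s_9)].
Sum ≈ 1.4389.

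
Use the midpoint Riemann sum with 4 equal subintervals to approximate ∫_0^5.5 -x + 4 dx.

6.875

Δx = (5.5 − 0)/4 = 1.375.
Midpoints: 0.6875, 2.0625, 3.4375, 4.8125.
f(0.6875) = 3.3125, f(2.0625) = 1.9375, f(3.4375) = 0.5625, f(4.8125) = -0.8125.
Sum = Δx · [f(0.6875) + f(2.0625) + f(3.4375) + f(4.8125)].
Sum = 6.875.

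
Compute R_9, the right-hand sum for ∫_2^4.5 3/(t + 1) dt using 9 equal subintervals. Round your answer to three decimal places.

1.757

Δt = (4.5 − 2)/9 = 5/18.
Right endpoints: 41/18, 23/9, 17/6, 28/9, 61/18, 11/3, 71/18, 38/9, 4.5.
f(41/18) = 54/59, f(23/9) = 0.84375, f(17/6) = 18/23, f(28/9) = 27/37, f(61/18) = 54/79, f(11/3) = 9/14, f(71/18) = 54/89, f(38/9) = 27/47, f(4.5) = 6/11.
Sum = Δt · [f(41/18) + f(23/9) + f(17/6) + ...].
Sum ≈ 1.757.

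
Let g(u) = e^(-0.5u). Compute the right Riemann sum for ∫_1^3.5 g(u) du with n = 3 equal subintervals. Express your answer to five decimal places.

Δu = (3.5 − 1)/3 = 5/6.
Right endpoints: 11/6, 8/3, 3.5.
g(11/6) ≈ 0.39985, g(8/3) ≈ 0.26360, g(3.5) ≈ 0.17377.
Sum = Δu · [g(11/6) + g(8/3) + g(3.5)].
Sum ≈ 0.69768.

0.69768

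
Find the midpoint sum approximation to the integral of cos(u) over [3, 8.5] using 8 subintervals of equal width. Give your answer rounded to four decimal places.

Δu = (8.5 − 3)/8 = 0.6875.
Midpoints: 3.34375, 4.03125, 4.71875, 5.40625, 6.09375, 6.78125, 7.46875, 8.15625.
f(3.34375) ≈ -0.9796, f(4.03125) ≈ -0.6297, f(4.71875) ≈ 0.0064, f(5.40625) ≈ 0.6395, f(6.09375) ≈ 0.9821, f(6.78125) ≈ 0.8785, f(7.46875) ≈ 0.3758, f(8.15625) ≈ -0.2977.
Sum = Δu · [f(3.34375) + f(4.03125) + f(4.71875) + ...].
Sum ≈ 0.6705.

0.6705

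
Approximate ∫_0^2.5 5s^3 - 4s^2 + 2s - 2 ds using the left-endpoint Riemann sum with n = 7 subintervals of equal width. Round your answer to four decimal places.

19.6492

Δs = (2.5 − 0)/7 = 5/14.
Left endpoints: 0, 5/14, 5/7, 15/14, 10/7, 25/14, 15/7.
f(0) = -2, f(5/14) = -4303/2744, f(5/7) = -271/343, f(15/14) = 4667/2744, f(10/7) = 2494/343, f(25/14) = 47437/2744, f(15/7) = 11359/343.
Sum = Δs · [f(0) + f(5/14) + f(5/7) + ...].
Sum ≈ 19.6492.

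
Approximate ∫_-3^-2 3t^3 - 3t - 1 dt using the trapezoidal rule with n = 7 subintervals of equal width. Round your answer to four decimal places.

Δt = (-2 − (-3))/7 = 1/7.
f(-3) = -73, f(-20/7) = -21403/343, f(-19/7) = -18127/343, f(-18/7) = -15193/343, f(-17/7) = -12583/343, f(-16/7) = -10279/343, f(-15/7) = -8263/343, f(-2) = -19.
T_7 = (Δt/2)·[f(t_0) + 2f(t_1) + ... + 2f(t_{6}) + f(t_7)].
Sum ≈ -42.3265.

-42.3265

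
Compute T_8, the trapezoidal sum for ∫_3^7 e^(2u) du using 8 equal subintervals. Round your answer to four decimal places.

Δu = (7 − 3)/8 = 0.5.
f(3) ≈ 403.4288, f(3.5) ≈ 1096.6332, f(4) ≈ 2980.9580, f(4.5) ≈ 8103.0839, f(5) ≈ 22026.4658, f(5.5) ≈ 59874.1417, f(6) ≈ 162754.7914, f(6.5) ≈ 442413.3920, f(7) ≈ 1202604.2842.
T_8 = (Δu/2)·[f(u_0) + 2f(u_1) + ... + 2f(u_{7}) + f(u_8)].
Sum ≈ 650376.6612.

650376.6612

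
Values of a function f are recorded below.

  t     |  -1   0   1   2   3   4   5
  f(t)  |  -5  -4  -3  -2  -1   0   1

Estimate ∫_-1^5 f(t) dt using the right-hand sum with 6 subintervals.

-9

Δt = 1.
Sum = 1·[(-4) + (-3) + (-2) + (-1) + 0 + 1] = -9.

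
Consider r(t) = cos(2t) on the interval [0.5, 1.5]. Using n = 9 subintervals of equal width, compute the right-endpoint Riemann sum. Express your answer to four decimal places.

-0.4337

Δt = (1.5 − 0.5)/9 = 1/9.
Right endpoints: 11/18, 13/18, 5/6, 17/18, 19/18, 7/6, 23/18, 25/18, 1.5.
r(11/18) ≈ 0.3416, r(13/18) ≈ 0.1260, r(5/6) ≈ -0.0957, r(17/18) ≈ -0.3128, r(19/18) ≈ -0.5144, r(7/6) ≈ -0.6908, r(23/18) ≈ -0.8331, r(25/18) ≈ -0.9345, r(1.5) ≈ -0.9900.
Sum = Δt · [r(11/18) + r(13/18) + r(5/6) + ...].
Sum ≈ -0.4337.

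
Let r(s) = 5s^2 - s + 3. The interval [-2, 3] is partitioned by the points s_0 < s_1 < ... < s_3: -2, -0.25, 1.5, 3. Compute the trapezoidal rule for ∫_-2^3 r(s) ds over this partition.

82.578125

Subinterval widths: 1.75, 1.75, 1.5.
r(-2) = 25, r(-0.25) = 3.5625, r(1.5) = 12.75, r(3) = 45.
On each subinterval the trapezoid contributes (Δs_i/2)·[r(s_{i-1}) + r(s_i)].
Sum = 82.578125.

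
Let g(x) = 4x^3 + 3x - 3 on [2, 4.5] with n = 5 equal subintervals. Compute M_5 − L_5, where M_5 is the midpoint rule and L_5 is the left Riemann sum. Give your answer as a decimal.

M_5 = 408.90625.
L_5 = 330.
M_5 − L_5 = 78.90625.

78.90625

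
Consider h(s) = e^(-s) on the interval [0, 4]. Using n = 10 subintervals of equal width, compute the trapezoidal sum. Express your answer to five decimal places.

Δs = (4 − 0)/10 = 0.4.
h(0) ≈ 1.00000, h(0.4) ≈ 0.67032, h(0.8) ≈ 0.44933, h(1.2) ≈ 0.30119, h(1.6) ≈ 0.20190, h(2) ≈ 0.13534, h(2.4) ≈ 0.09072, h(2.8) ≈ 0.06081, h(3.2) ≈ 0.04076, h(3.6) ≈ 0.02732, h(4) ≈ 0.01832.
T_10 = (Δs/2)·[h(s_0) + 2h(s_1) + ... + 2h(s_{9}) + h(s_10)].
Sum ≈ 0.99474.

0.99474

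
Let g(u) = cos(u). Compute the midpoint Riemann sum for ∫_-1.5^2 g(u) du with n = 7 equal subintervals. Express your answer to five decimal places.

1.92680

Δu = (2 − (-1.5))/7 = 0.5.
Midpoints: -1.25, -0.75, -0.25, 0.25, 0.75, 1.25, 1.75.
g(-1.25) ≈ 0.31532, g(-0.75) ≈ 0.73169, g(-0.25) ≈ 0.96891, g(0.25) ≈ 0.96891, g(0.75) ≈ 0.73169, g(1.25) ≈ 0.31532, g(1.75) ≈ -0.17825.
Sum = Δu · [g(-1.25) + g(-0.75) + g(-0.25) + ...].
Sum ≈ 1.92680.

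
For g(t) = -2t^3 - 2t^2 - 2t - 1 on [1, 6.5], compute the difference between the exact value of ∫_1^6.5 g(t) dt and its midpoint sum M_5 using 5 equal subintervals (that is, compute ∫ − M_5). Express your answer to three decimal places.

-13.587

Exact integral: ∫_1^6.5 g(t) dt ≈ -1121.19792.
M_5 = -1107.610625.
Error ≈ -1121.19792 − (-1107.610625) ≈ -13.587.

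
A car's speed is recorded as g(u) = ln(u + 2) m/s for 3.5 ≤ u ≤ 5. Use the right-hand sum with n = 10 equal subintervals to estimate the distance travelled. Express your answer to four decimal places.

2.7633

Δu = (5 − 3.5)/10 = 0.15.
Right endpoints: 3.65, 3.8, 3.95, 4.1, 4.25, 4.4, 4.55, 4.7, 4.85, 5.
g(3.65) ≈ 1.7317, g(3.8) ≈ 1.7579, g(3.95) ≈ 1.7834, g(4.1) ≈ 1.8083, g(4.25) ≈ 1.8326, g(4.4) ≈ 1.8563, g(4.55) ≈ 1.8795, g(4.7) ≈ 1.9021, g(4.85) ≈ 1.9242, g(5) ≈ 1.9459.
Sum = Δu · [g(3.65) + g(3.8) + g(3.95) + ...].
Sum ≈ 2.7633.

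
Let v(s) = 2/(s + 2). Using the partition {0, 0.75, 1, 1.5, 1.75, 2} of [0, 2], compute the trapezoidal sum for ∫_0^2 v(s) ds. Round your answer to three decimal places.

Subinterval widths: 0.75, 0.25, 0.5, 0.25, 0.25.
v(0) = 1, v(0.75) = 8/11, v(1) = 2/3, v(1.5) = 4/7, v(1.75) = 8/15, v(2) = 0.5.
On each subinterval the trapezoid contributes (Δs_i/2)·[v(s_{i-1}) + v(s_i)].
Sum ≈ 1.399.

1.399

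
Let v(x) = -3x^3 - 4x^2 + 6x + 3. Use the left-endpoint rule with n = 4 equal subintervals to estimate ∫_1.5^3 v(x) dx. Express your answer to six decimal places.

Δx = (3 − 1.5)/4 = 0.375.
Left endpoints: 1.5, 1.875, 2.25, 2.625.
v(1.5) = -7.125, v(1.875) = -10029/512, v(2.25) = -37.921875, v(2.625) = -32295/512.
Sum = Δx · [v(1.5) + v(1.875) + v(2.25) + v(2.625)].
Sum ≈ -47.891602.

-47.891602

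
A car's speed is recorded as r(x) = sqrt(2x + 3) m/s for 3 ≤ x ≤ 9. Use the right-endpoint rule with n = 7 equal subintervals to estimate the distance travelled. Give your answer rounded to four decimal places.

23.7492

Δx = (9 − 3)/7 = 6/7.
Right endpoints: 27/7, 33/7, 39/7, 45/7, 51/7, 57/7, 9.
r(27/7) ≈ 3.2733, r(33/7) ≈ 3.5254, r(39/7) ≈ 3.7607, r(45/7) ≈ 3.9821, r(51/7) ≈ 4.1918, r(57/7) ≈ 4.3916, r(9) ≈ 4.5826.
Sum = Δx · [r(27/7) + r(33/7) + r(39/7) + ...].
Sum ≈ 23.7492.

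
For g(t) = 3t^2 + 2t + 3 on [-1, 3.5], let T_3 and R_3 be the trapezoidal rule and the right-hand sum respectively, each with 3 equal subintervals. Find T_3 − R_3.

-32.0625

T_3 = 73.6875.
R_3 = 105.75.
T_3 − R_3 = -32.0625.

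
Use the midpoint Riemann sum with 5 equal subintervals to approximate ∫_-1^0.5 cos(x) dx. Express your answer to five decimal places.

Δx = (0.5 − (-1))/5 = 0.3.
Midpoints: -0.85, -0.55, -0.25, 0.05, 0.35.
f(-0.85) ≈ 0.65998, f(-0.55) ≈ 0.85252, f(-0.25) ≈ 0.96891, f(0.05) ≈ 0.99875, f(0.35) ≈ 0.93937.
Sum = Δx · [f(-0.85) + f(-0.55) + f(-0.25) + f(0.05) + f(0.35)].
Sum ≈ 1.32586.

1.32586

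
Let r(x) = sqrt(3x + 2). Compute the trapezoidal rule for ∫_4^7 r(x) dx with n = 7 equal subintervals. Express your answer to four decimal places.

12.8700

Δx = (7 − 4)/7 = 3/7.
r(4) ≈ 3.7417, r(31/7) ≈ 3.9097, r(34/7) ≈ 4.0708, r(37/7) ≈ 4.2258, r(40/7) ≈ 4.3753, r(43/7) ≈ 4.5198, r(46/7) ≈ 4.6599, r(7) ≈ 4.7958.
T_7 = (Δx/2)·[r(x_0) + 2r(x_1) + ... + 2r(x_{6}) + r(x_7)].
Sum ≈ 12.8700.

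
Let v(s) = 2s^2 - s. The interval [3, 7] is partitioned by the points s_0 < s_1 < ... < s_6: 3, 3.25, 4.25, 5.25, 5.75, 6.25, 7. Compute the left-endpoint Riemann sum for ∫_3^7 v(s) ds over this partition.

162.53125

Subinterval widths: 0.25, 1, 1, 0.5, 0.5, 0.75.
Left endpoints: 3, 3.25, 4.25, 5.25, 5.75, 6.25.
v(3) = 15, v(3.25) = 17.875, v(4.25) = 31.875, v(5.25) = 49.875, v(5.75) = 60.375, v(6.25) = 71.875.
Sum = Σ Δs_i · v(s_i).
Sum = 162.53125.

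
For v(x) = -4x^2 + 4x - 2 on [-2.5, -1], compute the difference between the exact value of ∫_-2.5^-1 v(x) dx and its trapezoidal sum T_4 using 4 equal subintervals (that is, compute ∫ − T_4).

0.140625

Exact integral: ∫_-2.5^-1 v(x) dx = -33.
T_4 = -33.140625.
Error = -33 − (-33.140625) = 0.140625.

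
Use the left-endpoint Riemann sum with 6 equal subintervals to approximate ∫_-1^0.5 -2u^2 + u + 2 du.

Δu = (0.5 − (-1))/6 = 0.25.
Left endpoints: -1, -0.75, -0.5, -0.25, 0, 0.25.
f(-1) = -1, f(-0.75) = 0.125, f(-0.5) = 1, f(-0.25) = 1.625, f(0) = 2, f(0.25) = 2.125.
Sum = Δu · [f(-1) + f(-0.75) + f(-0.5) + ...].
Sum = 1.46875.

1.46875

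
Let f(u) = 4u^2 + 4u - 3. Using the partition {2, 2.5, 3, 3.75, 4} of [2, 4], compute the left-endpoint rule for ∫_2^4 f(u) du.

77.3125

Subinterval widths: 0.5, 0.5, 0.75, 0.25.
Left endpoints: 2, 2.5, 3, 3.75.
f(2) = 21, f(2.5) = 32, f(3) = 45, f(3.75) = 68.25.
Sum = Σ Δu_i · f(u_i).
Sum = 77.3125.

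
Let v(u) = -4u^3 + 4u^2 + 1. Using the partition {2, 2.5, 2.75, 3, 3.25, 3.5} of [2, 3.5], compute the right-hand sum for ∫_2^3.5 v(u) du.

Subinterval widths: 0.5, 0.25, 0.25, 0.25, 0.25.
Right endpoints: 2.5, 2.75, 3, 3.25, 3.5.
v(2.5) = -36.5, v(2.75) = -51.9375, v(3) = -71, v(3.25) = -94.0625, v(3.5) = -121.5.
Sum = Σ Δu_i · v(u_i).
Sum = -102.875.

-102.875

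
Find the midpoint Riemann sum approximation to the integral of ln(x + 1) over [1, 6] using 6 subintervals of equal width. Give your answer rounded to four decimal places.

Δx = (6 − 1)/6 = 5/6.
Midpoints: 17/12, 2.25, 37/12, 47/12, 4.75, 67/12.
f(17/12) ≈ 0.8824, f(2.25) ≈ 1.1787, f(37/12) ≈ 1.4069, f(47/12) ≈ 1.5926, f(4.75) ≈ 1.7492, f(67/12) ≈ 1.8845.
Sum = Δx · [f(17/12) + f(2.25) + f(37/12) + ...].
Sum ≈ 7.2453.

7.2453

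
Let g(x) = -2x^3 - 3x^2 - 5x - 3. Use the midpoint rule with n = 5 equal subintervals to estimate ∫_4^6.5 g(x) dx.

Δx = (6.5 − 4)/5 = 0.5.
Midpoints: 4.25, 4.75, 5.25, 5.75, 6.25.
g(4.25) = -231.96875, g(4.75) = -308.78125, g(5.25) = -401.34375, g(5.75) = -511.15625, g(6.25) = -639.71875.
Sum = Δx · [g(4.25) + g(4.75) + g(5.25) + g(5.75) + g(6.25)].
Sum = -1046.484375.

-1046.484375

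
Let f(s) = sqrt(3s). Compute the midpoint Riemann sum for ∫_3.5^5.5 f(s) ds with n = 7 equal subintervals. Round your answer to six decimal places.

7.333525

Δs = (5.5 − 3.5)/7 = 2/7.
Midpoints: 51/14, 55/14, 59/14, 4.5, 67/14, 71/14, 75/14.
f(51/14) ≈ 3.305839, f(55/14) ≈ 3.433033, f(59/14) ≈ 3.555680, f(4.5) ≈ 3.674235, f(67/14) ≈ 3.789082, f(71/14) ≈ 3.900549, f(75/14) ≈ 4.008919.
Sum = Δs · [f(51/14) + f(55/14) + f(59/14) + ...].
Sum ≈ 7.333525.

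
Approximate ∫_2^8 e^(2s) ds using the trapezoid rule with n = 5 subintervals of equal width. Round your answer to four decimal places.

Δs = (8 − 2)/5 = 1.2.
f(2) ≈ 54.5982, f(3.2) ≈ 601.8450, f(4.4) ≈ 6634.2440, f(5.6) ≈ 73130.4418, f(6.8) ≈ 806129.7591, f(8) ≈ 8886110.5205.
T_5 = (Δs/2)·[f(s_0) + 2f(s_1) + ... + 2f(s_{4}) + f(s_5)].
Sum ≈ 6395494.6192.

6395494.6192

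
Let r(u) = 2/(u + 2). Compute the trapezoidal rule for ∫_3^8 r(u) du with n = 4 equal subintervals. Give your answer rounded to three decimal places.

1.394

Δu = (8 − 3)/4 = 1.25.
r(3) = 0.4, r(4.25) = 0.32, r(5.5) = 4/15, r(6.75) = 8/35, r(8) = 0.2.
T_4 = (Δu/2)·[r(u_0) + 2r(u_1) + 2r(u_2) + 2r(u_3) + r(u_4)].
Sum ≈ 1.394.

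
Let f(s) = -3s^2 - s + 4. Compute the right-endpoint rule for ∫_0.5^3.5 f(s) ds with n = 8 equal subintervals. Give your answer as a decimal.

Δs = (3.5 − 0.5)/8 = 0.375.
Right endpoints: 0.875, 1.25, 1.625, 2, 2.375, 2.75, 3.125, 3.5.
f(0.875) = 0.828125, f(1.25) = -1.9375, f(1.625) = -5.546875, f(2) = -10, f(2.375) = -15.296875, f(2.75) = -21.4375, f(3.125) = -28.421875, f(3.5) = -36.25.
Sum = Δs · [f(0.875) + f(1.25) + f(1.625) + ...].
Sum = -44.2734375.

-44.2734375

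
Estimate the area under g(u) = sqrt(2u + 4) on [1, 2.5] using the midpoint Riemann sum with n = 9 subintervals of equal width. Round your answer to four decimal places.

4.1011

Δu = (2.5 − 1)/9 = 1/6.
Midpoints: 13/12, 1.25, 17/12, 19/12, 1.75, 23/12, 25/12, 2.25, 29/12.
g(13/12) ≈ 2.4833, g(1.25) ≈ 2.5495, g(17/12) ≈ 2.6141, g(19/12) ≈ 2.6771, g(1.75) ≈ 2.7386, g(23/12) ≈ 2.7988, g(25/12) ≈ 2.8577, g(2.25) ≈ 2.9155, g(29/12) ≈ 2.9721.
Sum = Δu · [g(13/12) + g(1.25) + g(17/12) + ...].
Sum ≈ 4.1011.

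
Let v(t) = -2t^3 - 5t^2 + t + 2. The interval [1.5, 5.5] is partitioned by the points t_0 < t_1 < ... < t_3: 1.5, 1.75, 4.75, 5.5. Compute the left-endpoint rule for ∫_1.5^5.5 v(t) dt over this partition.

-310.7734375

Subinterval widths: 0.25, 3, 0.75.
Left endpoints: 1.5, 1.75, 4.75.
v(1.5) = -14.5, v(1.75) = -22.28125, v(4.75) = -320.40625.
Sum = Σ Δt_i · v(t_i).
Sum = -310.7734375.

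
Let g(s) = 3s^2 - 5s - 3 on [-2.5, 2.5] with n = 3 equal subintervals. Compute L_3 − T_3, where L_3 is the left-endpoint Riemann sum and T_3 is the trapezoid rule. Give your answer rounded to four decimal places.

L_3 ≈ 44.027778.
T_3 ≈ 23.194444.
L_3 − T_3 ≈ 20.8333.

20.8333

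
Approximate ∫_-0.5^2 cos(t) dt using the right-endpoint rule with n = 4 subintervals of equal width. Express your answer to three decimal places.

0.939

Δt = (2 − (-0.5))/4 = 0.625.
Right endpoints: 0.125, 0.75, 1.375, 2.
f(0.125) ≈ 0.992, f(0.75) ≈ 0.732, f(1.375) ≈ 0.195, f(2) ≈ -0.416.
Sum = Δt · [f(0.125) + f(0.75) + f(1.375) + f(2)].
Sum ≈ 0.939.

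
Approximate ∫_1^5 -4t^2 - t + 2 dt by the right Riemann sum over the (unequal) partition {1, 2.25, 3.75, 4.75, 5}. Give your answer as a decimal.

-231.375

Subinterval widths: 1.25, 1.5, 1, 0.25.
Right endpoints: 2.25, 3.75, 4.75, 5.
f(2.25) = -20.5, f(3.75) = -58, f(4.75) = -93, f(5) = -103.
Sum = Σ Δt_i · f(t_i).
Sum = -231.375.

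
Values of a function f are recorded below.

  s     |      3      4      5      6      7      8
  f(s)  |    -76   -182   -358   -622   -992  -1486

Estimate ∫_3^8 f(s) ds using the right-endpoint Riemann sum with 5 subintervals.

-3640

Δs = 1.
Sum = 1·[(-182) + (-358) + (-622) + (-992) + (-1486)] = -3640.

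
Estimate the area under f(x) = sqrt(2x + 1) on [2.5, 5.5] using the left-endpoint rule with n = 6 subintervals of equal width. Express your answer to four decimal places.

8.7013

Δx = (5.5 − 2.5)/6 = 0.5.
Left endpoints: 2.5, 3, 3.5, 4, 4.5, 5.
f(2.5) ≈ 2.4495, f(3) ≈ 2.6458, f(3.5) ≈ 2.8284, f(4) ≈ 3.0000, f(4.5) ≈ 3.1623, f(5) ≈ 3.3166.
Sum = Δx · [f(2.5) + f(3) + f(3.5) + ...].
Sum ≈ 8.7013.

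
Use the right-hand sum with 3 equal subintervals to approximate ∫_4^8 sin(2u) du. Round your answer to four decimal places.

-0.7205

Δu = (8 − 4)/3 = 4/3.
Right endpoints: 16/3, 20/3, 8.
f(16/3) ≈ -0.9464, f(20/3) ≈ 0.6940, f(8) ≈ -0.2879.
Sum = Δu · [f(16/3) + f(20/3) + f(8)].
Sum ≈ -0.7205.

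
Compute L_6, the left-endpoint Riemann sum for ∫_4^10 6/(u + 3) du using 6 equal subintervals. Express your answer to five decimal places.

Δu = (10 − 4)/6 = 1.
Left endpoints: 4, 5, 6, 7, 8, 9.
f(4) = 6/7, f(5) = 0.75, f(6) = 2/3, f(7) = 0.6, f(8) = 6/11, f(9) = 0.5.
Sum = Δu · [f(4) + f(5) + f(6) + ...].
Sum ≈ 3.91926.

3.91926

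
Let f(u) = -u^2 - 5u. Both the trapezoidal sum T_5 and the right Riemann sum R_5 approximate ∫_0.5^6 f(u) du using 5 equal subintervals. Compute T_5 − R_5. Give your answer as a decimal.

T_5 = -162.4425.
R_5 = -197.23.
T_5 − R_5 = 34.7875.

34.7875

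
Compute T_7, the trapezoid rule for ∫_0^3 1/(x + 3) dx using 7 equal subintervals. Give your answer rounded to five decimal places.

Δx = (3 − 0)/7 = 3/7.
f(0) = 1/3, f(3/7) = 7/24, f(6/7) = 7/27, f(9/7) = 7/30, f(12/7) = 7/33, f(15/7) = 7/36, f(18/7) = 7/39, f(3) = 1/6.
T_7 = (Δx/2)·[f(x_0) + 2f(x_1) + ... + 2f(x_{6}) + f(x_7)].
Sum ≈ 0.69442.

0.69442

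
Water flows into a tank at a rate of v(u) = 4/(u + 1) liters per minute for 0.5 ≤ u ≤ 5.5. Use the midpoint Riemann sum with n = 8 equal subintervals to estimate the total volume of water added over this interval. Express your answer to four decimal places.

Δu = (5.5 − 0.5)/8 = 0.625.
Midpoints: 0.8125, 1.4375, 2.0625, 2.6875, 3.3125, 3.9375, 4.5625, 5.1875.
v(0.8125) = 64/29, v(1.4375) = 64/39, v(2.0625) = 64/49, v(2.6875) = 64/59, v(3.3125) = 64/69, v(3.9375) = 64/79, v(4.5625) = 64/89, v(5.1875) = 64/99.
Sum = Δu · [v(0.8125) + v(1.4375) + v(2.0625) + ...].
Sum ≈ 5.8388.

5.8388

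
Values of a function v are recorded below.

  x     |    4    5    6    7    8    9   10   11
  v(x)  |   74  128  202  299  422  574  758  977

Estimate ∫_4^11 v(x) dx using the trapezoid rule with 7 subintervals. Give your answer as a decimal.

2908.5

Δx = 1.
T_7 = (1/2)·[74 + 2·128 + 2·202 + 2·299 + 2·422 + 2·574 + 2·758 + 977] = 2908.5.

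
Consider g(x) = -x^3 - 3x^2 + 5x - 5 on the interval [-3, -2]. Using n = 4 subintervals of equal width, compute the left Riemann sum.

Δx = (-2 − (-3))/4 = 0.25.
Left endpoints: -3, -2.75, -2.5, -2.25.
g(-3) = -20, g(-2.75) = -20.640625, g(-2.5) = -20.625, g(-2.25) = -20.046875.
Sum = Δx · [g(-3) + g(-2.75) + g(-2.5) + g(-2.25)].
Sum = -20.328125.

-20.328125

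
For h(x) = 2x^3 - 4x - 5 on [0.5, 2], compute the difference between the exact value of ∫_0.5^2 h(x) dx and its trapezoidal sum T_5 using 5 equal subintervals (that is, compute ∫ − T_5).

Exact integral: ∫_0.5^2 h(x) dx = -7.03125.
T_5 = -6.8625.
Error = -7.03125 − (-6.8625) = -0.16875.

-0.16875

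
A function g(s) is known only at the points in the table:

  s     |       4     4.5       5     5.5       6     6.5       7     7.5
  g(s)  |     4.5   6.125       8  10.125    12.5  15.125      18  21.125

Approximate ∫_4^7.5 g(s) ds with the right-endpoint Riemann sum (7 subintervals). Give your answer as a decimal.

45.5

Δs = 0.5.
Sum = 0.5·[6.125 + 8 + 10.125 + 12.5 + 15.125 + 18 + 21.125] = 45.5.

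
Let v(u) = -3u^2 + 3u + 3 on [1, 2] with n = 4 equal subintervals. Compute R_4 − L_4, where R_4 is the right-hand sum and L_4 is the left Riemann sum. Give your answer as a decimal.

R_4 = -0.28125.
L_4 = 1.21875.
R_4 − L_4 = -1.5.

-1.5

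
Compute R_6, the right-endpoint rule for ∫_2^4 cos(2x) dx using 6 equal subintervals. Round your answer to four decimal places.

0.9252

Δx = (4 − 2)/6 = 1/3.
Right endpoints: 7/3, 8/3, 3, 10/3, 11/3, 4.
f(7/3) ≈ -0.0457, f(8/3) ≈ 0.5818, f(3) ≈ 0.9602, f(10/3) ≈ 0.9274, f(11/3) ≈ 0.4974, f(4) ≈ -0.1455.
Sum = Δx · [f(7/3) + f(8/3) + f(3) + ...].
Sum ≈ 0.9252.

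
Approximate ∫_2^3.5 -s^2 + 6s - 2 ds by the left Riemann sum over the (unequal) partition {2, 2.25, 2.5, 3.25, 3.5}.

9.90625

Subinterval widths: 0.25, 0.25, 0.75, 0.25.
Left endpoints: 2, 2.25, 2.5, 3.25.
f(2) = 6, f(2.25) = 6.4375, f(2.5) = 6.75, f(3.25) = 6.9375.
Sum = Σ Δs_i · f(s_i).
Sum = 9.90625.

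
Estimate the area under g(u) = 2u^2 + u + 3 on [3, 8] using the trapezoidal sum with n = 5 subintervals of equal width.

Δu = (8 − 3)/5 = 1.
g(3) = 24, g(4) = 39, g(5) = 58, g(6) = 81, g(7) = 108, g(8) = 139.
T_5 = (Δu/2)·[g(u_0) + 2g(u_1) + ... + 2g(u_{4}) + g(u_5)].
Sum = 367.5.

367.5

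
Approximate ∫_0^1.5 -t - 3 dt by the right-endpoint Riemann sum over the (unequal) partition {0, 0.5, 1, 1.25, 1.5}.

Subinterval widths: 0.5, 0.5, 0.25, 0.25.
Right endpoints: 0.5, 1, 1.25, 1.5.
f(0.5) = -3.5, f(1) = -4, f(1.25) = -4.25, f(1.5) = -4.5.
Sum = Σ Δt_i · f(t_i).
Sum = -5.9375.

-5.9375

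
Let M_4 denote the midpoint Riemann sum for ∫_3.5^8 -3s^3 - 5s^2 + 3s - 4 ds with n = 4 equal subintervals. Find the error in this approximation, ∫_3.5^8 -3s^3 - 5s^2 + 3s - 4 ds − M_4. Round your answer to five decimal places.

-26.93408

Exact integral: ∫_3.5^8 f(s) ds = -3681.703125.
M_4 ≈ -3654.7690430.
Error ≈ -3681.703125 − (-3654.7690430) ≈ -26.93408.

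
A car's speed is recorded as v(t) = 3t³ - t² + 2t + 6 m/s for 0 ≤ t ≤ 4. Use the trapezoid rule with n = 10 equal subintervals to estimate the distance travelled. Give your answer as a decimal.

212.48

Δt = (4 − 0)/10 = 0.4.
v(0) = 6, v(0.4) = 6.832, v(0.8) = 8.496, v(1.2) = 12.144, v(1.6) = 18.928, v(2) = 30, v(2.4) = 46.512, v(2.8) = 69.616, v(3.2) = 100.464, v(3.6) = 140.208, v(4) = 190.
T_10 = (Δt/2)·[v(t_0) + 2v(t_1) + ... + 2v(t_{9}) + v(t_10)].
Sum = 212.48.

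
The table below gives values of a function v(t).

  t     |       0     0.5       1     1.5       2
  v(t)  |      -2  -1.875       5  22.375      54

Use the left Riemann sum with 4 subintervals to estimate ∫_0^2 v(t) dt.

11.75

Δt = 0.5.
Sum = 0.5·[(-2) + (-1.875) + 5 + 22.375] = 11.75.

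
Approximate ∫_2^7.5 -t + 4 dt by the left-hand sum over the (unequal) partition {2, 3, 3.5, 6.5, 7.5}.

1.5

Subinterval widths: 1, 0.5, 3, 1.
Left endpoints: 2, 3, 3.5, 6.5.
f(2) = 2, f(3) = 1, f(3.5) = 0.5, f(6.5) = -2.5.
Sum = Σ Δt_i · f(t_i).
Sum = 1.5.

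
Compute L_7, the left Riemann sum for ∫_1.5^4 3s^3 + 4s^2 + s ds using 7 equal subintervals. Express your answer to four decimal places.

234.6939

Δs = (4 − 1.5)/7 = 5/14.
Left endpoints: 1.5, 13/7, 31/14, 18/7, 41/14, 23/7, 51/14.
f(1.5) = 20.625, f(13/7) = 11960/343, f(31/14) = 149265/2744, f(18/7) = 27450/343, f(41/14) = 308935/2744, f(23/7) = 52440/343, f(51/14) = 553605/2744.
Sum = Δs · [f(1.5) + f(13/7) + f(31/14) + ...].
Sum ≈ 234.6939.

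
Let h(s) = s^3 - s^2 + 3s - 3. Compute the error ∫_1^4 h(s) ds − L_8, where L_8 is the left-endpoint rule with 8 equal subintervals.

10.23046875

Exact integral: ∫_1^4 h(s) ds = 56.25.
L_8 = 46.01953125.
Error = 56.25 − 46.01953125 = 10.23046875.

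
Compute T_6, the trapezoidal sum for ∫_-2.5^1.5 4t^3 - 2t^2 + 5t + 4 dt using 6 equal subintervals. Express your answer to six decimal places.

-43.037037

Δt = (1.5 − (-2.5))/6 = 2/3.
f(-2.5) = -83.5, f(-11/6) = -1973/54, f(-7/6) = -589/54, f(-0.5) = 0.5, f(1/6) = 259/54, f(5/6) = 491/54, f(1.5) = 20.5.
T_6 = (Δt/2)·[f(t_0) + 2f(t_1) + ... + 2f(t_{5}) + f(t_6)].
Sum ≈ -43.037037.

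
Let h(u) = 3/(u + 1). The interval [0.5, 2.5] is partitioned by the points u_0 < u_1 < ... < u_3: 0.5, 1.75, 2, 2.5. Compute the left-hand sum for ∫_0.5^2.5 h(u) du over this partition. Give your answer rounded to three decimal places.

Subinterval widths: 1.25, 0.25, 0.5.
Left endpoints: 0.5, 1.75, 2.
h(0.5) = 2, h(1.75) = 12/11, h(2) = 1.
Sum = Σ Δu_i · h(u_i).
Sum ≈ 3.273.

3.273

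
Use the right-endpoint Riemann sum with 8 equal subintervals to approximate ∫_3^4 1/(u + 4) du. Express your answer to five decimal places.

Δu = (4 − 3)/8 = 0.125.
Right endpoints: 3.125, 3.25, 3.375, 3.5, 3.625, 3.75, 3.875, 4.
f(3.125) = 8/57, f(3.25) = 4/29, f(3.375) = 8/59, f(3.5) = 2/15, f(3.625) = 8/61, f(3.75) = 4/31, f(3.875) = 8/63, f(4) = 0.125.
Sum = Δu · [f(3.125) + f(3.25) + f(3.375) + ...].
Sum ≈ 0.13242.

0.13242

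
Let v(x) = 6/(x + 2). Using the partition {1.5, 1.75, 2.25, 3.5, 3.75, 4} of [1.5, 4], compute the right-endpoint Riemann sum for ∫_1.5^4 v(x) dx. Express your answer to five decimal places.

Subinterval widths: 0.25, 0.5, 1.25, 0.25, 0.25.
Right endpoints: 1.75, 2.25, 3.5, 3.75, 4.
v(1.75) = 1.6, v(2.25) = 24/17, v(3.5) = 12/11, v(3.75) = 24/23, v(4) = 1.
Sum = Σ Δx_i · v(x_i).
Sum ≈ 2.98039.

2.98039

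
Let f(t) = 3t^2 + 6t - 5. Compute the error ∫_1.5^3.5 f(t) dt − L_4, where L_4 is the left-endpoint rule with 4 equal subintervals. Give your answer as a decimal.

Exact integral: ∫_1.5^3.5 f(t) dt = 59.5.
L_4 = 49.25.
Error = 59.5 − 49.25 = 10.25.

10.25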